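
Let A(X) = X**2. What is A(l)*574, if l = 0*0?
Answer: 0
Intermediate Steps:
l = 0
A(l)*574 = 0**2*574 = 0*574 = 0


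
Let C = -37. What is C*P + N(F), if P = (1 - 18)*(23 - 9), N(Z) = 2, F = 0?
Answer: 8808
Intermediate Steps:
P = -238 (P = -17*14 = -238)
C*P + N(F) = -37*(-238) + 2 = 8806 + 2 = 8808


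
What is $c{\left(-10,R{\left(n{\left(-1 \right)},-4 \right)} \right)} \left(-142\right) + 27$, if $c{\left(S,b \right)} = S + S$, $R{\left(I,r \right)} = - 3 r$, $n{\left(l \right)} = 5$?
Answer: $2867$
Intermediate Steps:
$c{\left(S,b \right)} = 2 S$
$c{\left(-10,R{\left(n{\left(-1 \right)},-4 \right)} \right)} \left(-142\right) + 27 = 2 \left(-10\right) \left(-142\right) + 27 = \left(-20\right) \left(-142\right) + 27 = 2840 + 27 = 2867$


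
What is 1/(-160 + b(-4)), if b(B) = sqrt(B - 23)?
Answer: -160/25627 - 3*I*sqrt(3)/25627 ≈ -0.0062434 - 0.00020276*I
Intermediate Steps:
b(B) = sqrt(-23 + B)
1/(-160 + b(-4)) = 1/(-160 + sqrt(-23 - 4)) = 1/(-160 + sqrt(-27)) = 1/(-160 + 3*I*sqrt(3))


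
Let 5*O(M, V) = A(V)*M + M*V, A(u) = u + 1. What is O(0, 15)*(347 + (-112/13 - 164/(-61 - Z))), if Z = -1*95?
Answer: 0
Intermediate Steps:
Z = -95
A(u) = 1 + u
O(M, V) = M*V/5 + M*(1 + V)/5 (O(M, V) = ((1 + V)*M + M*V)/5 = (M*(1 + V) + M*V)/5 = (M*V + M*(1 + V))/5 = M*V/5 + M*(1 + V)/5)
O(0, 15)*(347 + (-112/13 - 164/(-61 - Z))) = ((⅕)*0*(1 + 2*15))*(347 + (-112/13 - 164/(-61 - 1*(-95)))) = ((⅕)*0*(1 + 30))*(347 + (-112*1/13 - 164/(-61 + 95))) = ((⅕)*0*31)*(347 + (-112/13 - 164/34)) = 0*(347 + (-112/13 - 164*1/34)) = 0*(347 + (-112/13 - 82/17)) = 0*(347 - 2970/221) = 0*(73717/221) = 0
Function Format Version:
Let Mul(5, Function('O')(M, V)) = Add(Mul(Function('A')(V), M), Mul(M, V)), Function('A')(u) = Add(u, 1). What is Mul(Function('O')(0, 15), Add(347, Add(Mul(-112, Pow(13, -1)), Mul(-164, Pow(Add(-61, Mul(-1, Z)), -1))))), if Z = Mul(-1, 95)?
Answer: 0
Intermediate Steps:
Z = -95
Function('A')(u) = Add(1, u)
Function('O')(M, V) = Add(Mul(Rational(1, 5), M, V), Mul(Rational(1, 5), M, Add(1, V))) (Function('O')(M, V) = Mul(Rational(1, 5), Add(Mul(Add(1, V), M), Mul(M, V))) = Mul(Rational(1, 5), Add(Mul(M, Add(1, V)), Mul(M, V))) = Mul(Rational(1, 5), Add(Mul(M, V), Mul(M, Add(1, V)))) = Add(Mul(Rational(1, 5), M, V), Mul(Rational(1, 5), M, Add(1, V))))
Mul(Function('O')(0, 15), Add(347, Add(Mul(-112, Pow(13, -1)), Mul(-164, Pow(Add(-61, Mul(-1, Z)), -1))))) = Mul(Mul(Rational(1, 5), 0, Add(1, Mul(2, 15))), Add(347, Add(Mul(-112, Pow(13, -1)), Mul(-164, Pow(Add(-61, Mul(-1, -95)), -1))))) = Mul(Mul(Rational(1, 5), 0, Add(1, 30)), Add(347, Add(Mul(-112, Rational(1, 13)), Mul(-164, Pow(Add(-61, 95), -1))))) = Mul(Mul(Rational(1, 5), 0, 31), Add(347, Add(Rational(-112, 13), Mul(-164, Pow(34, -1))))) = Mul(0, Add(347, Add(Rational(-112, 13), Mul(-164, Rational(1, 34))))) = Mul(0, Add(347, Add(Rational(-112, 13), Rational(-82, 17)))) = Mul(0, Add(347, Rational(-2970, 221))) = Mul(0, Rational(73717, 221)) = 0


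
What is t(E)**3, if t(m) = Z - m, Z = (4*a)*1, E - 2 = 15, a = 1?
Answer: -2197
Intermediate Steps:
E = 17 (E = 2 + 15 = 17)
Z = 4 (Z = (4*1)*1 = 4*1 = 4)
t(m) = 4 - m
t(E)**3 = (4 - 1*17)**3 = (4 - 17)**3 = (-13)**3 = -2197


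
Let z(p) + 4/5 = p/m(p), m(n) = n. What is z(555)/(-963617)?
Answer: -1/4818085 ≈ -2.0755e-7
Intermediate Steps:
z(p) = ⅕ (z(p) = -⅘ + p/p = -⅘ + 1 = ⅕)
z(555)/(-963617) = (⅕)/(-963617) = (⅕)*(-1/963617) = -1/4818085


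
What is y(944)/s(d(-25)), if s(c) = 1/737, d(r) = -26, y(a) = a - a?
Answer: 0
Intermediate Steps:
y(a) = 0
s(c) = 1/737
y(944)/s(d(-25)) = 0/(1/737) = 0*737 = 0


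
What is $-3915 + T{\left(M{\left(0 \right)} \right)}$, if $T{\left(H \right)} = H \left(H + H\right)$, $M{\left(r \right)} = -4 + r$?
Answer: $-3883$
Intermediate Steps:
$T{\left(H \right)} = 2 H^{2}$ ($T{\left(H \right)} = H 2 H = 2 H^{2}$)
$-3915 + T{\left(M{\left(0 \right)} \right)} = -3915 + 2 \left(-4 + 0\right)^{2} = -3915 + 2 \left(-4\right)^{2} = -3915 + 2 \cdot 16 = -3915 + 32 = -3883$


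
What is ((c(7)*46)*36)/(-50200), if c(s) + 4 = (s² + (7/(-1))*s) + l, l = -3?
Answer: 1449/6275 ≈ 0.23092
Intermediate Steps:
c(s) = -7 + s² - 7*s (c(s) = -4 + ((s² + (7/(-1))*s) - 3) = -4 + ((s² + (7*(-1))*s) - 3) = -4 + ((s² - 7*s) - 3) = -4 + (-3 + s² - 7*s) = -7 + s² - 7*s)
((c(7)*46)*36)/(-50200) = (((-7 + 7² - 7*7)*46)*36)/(-50200) = (((-7 + 49 - 49)*46)*36)*(-1/50200) = (-7*46*36)*(-1/50200) = -322*36*(-1/50200) = -11592*(-1/50200) = 1449/6275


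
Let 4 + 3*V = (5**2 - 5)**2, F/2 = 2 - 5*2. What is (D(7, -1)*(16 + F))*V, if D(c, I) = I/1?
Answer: 0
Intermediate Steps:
F = -16 (F = 2*(2 - 5*2) = 2*(2 - 10) = 2*(-8) = -16)
D(c, I) = I (D(c, I) = I*1 = I)
V = 132 (V = -4/3 + (5**2 - 5)**2/3 = -4/3 + (25 - 5)**2/3 = -4/3 + (1/3)*20**2 = -4/3 + (1/3)*400 = -4/3 + 400/3 = 132)
(D(7, -1)*(16 + F))*V = -(16 - 16)*132 = -1*0*132 = 0*132 = 0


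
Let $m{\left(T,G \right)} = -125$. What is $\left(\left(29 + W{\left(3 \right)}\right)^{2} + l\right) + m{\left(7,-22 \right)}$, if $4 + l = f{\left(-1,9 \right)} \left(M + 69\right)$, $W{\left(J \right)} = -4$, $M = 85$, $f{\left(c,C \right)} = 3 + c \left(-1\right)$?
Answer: $1112$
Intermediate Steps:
$f{\left(c,C \right)} = 3 - c$
$l = 612$ ($l = -4 + \left(3 - -1\right) \left(85 + 69\right) = -4 + \left(3 + 1\right) 154 = -4 + 4 \cdot 154 = -4 + 616 = 612$)
$\left(\left(29 + W{\left(3 \right)}\right)^{2} + l\right) + m{\left(7,-22 \right)} = \left(\left(29 - 4\right)^{2} + 612\right) - 125 = \left(25^{2} + 612\right) - 125 = \left(625 + 612\right) - 125 = 1237 - 125 = 1112$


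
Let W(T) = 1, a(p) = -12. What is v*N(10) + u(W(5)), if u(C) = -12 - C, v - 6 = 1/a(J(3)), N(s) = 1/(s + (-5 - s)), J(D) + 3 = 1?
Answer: -851/60 ≈ -14.183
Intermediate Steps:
J(D) = -2 (J(D) = -3 + 1 = -2)
N(s) = -⅕ (N(s) = 1/(-5) = -⅕)
v = 71/12 (v = 6 + 1/(-12) = 6 - 1/12 = 71/12 ≈ 5.9167)
v*N(10) + u(W(5)) = (71/12)*(-⅕) + (-12 - 1*1) = -71/60 + (-12 - 1) = -71/60 - 13 = -851/60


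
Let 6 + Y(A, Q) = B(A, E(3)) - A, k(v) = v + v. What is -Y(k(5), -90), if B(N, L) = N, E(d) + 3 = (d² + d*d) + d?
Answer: 6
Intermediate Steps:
E(d) = -3 + d + 2*d² (E(d) = -3 + ((d² + d*d) + d) = -3 + ((d² + d²) + d) = -3 + (2*d² + d) = -3 + (d + 2*d²) = -3 + d + 2*d²)
k(v) = 2*v
Y(A, Q) = -6 (Y(A, Q) = -6 + (A - A) = -6 + 0 = -6)
-Y(k(5), -90) = -1*(-6) = 6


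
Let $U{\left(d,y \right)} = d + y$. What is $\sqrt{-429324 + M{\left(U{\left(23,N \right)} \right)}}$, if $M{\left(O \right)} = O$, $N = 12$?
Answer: $7 i \sqrt{8761} \approx 655.2 i$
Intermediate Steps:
$\sqrt{-429324 + M{\left(U{\left(23,N \right)} \right)}} = \sqrt{-429324 + \left(23 + 12\right)} = \sqrt{-429324 + 35} = \sqrt{-429289} = 7 i \sqrt{8761}$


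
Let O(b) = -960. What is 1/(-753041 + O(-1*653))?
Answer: -1/754001 ≈ -1.3263e-6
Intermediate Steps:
1/(-753041 + O(-1*653)) = 1/(-753041 - 960) = 1/(-754001) = -1/754001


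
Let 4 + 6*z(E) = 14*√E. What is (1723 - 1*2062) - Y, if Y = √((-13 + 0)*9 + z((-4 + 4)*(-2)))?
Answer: -339 - I*√1059/3 ≈ -339.0 - 10.847*I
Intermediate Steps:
z(E) = -⅔ + 7*√E/3 (z(E) = -⅔ + (14*√E)/6 = -⅔ + 7*√E/3)
Y = I*√1059/3 (Y = √((-13 + 0)*9 + (-⅔ + 7*√((-4 + 4)*(-2))/3)) = √(-13*9 + (-⅔ + 7*√(0*(-2))/3)) = √(-117 + (-⅔ + 7*√0/3)) = √(-117 + (-⅔ + (7/3)*0)) = √(-117 + (-⅔ + 0)) = √(-117 - ⅔) = √(-353/3) = I*√1059/3 ≈ 10.847*I)
(1723 - 1*2062) - Y = (1723 - 1*2062) - I*√1059/3 = (1723 - 2062) - I*√1059/3 = -339 - I*√1059/3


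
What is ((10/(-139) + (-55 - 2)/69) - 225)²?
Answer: 521567062416/10220809 ≈ 51030.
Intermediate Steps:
((10/(-139) + (-55 - 2)/69) - 225)² = ((10*(-1/139) - 57*1/69) - 225)² = ((-10/139 - 19/23) - 225)² = (-2871/3197 - 225)² = (-722196/3197)² = 521567062416/10220809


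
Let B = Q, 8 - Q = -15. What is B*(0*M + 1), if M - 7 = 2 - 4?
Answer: 23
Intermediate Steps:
M = 5 (M = 7 + (2 - 4) = 7 - 2 = 5)
Q = 23 (Q = 8 - 1*(-15) = 8 + 15 = 23)
B = 23
B*(0*M + 1) = 23*(0*5 + 1) = 23*(0 + 1) = 23*1 = 23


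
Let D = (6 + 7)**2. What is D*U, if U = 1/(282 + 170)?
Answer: 169/452 ≈ 0.37389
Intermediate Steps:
D = 169 (D = 13**2 = 169)
U = 1/452 ≈ 0.0022124
D*U = 169*(1/452) = 169/452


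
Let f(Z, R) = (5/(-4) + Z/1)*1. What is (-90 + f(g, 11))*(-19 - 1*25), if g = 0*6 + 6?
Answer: 3751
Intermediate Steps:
g = 6 (g = 0 + 6 = 6)
f(Z, R) = -5/4 + Z (f(Z, R) = (5*(-¼) + Z*1)*1 = (-5/4 + Z)*1 = -5/4 + Z)
(-90 + f(g, 11))*(-19 - 1*25) = (-90 + (-5/4 + 6))*(-19 - 1*25) = (-90 + 19/4)*(-19 - 25) = -341/4*(-44) = 3751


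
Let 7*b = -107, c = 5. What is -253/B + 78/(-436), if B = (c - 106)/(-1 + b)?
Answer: -6315129/154126 ≈ -40.974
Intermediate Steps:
b = -107/7 (b = (⅐)*(-107) = -107/7 ≈ -15.286)
B = 707/114 (B = (5 - 106)/(-1 - 107/7) = -101/(-114/7) = -101*(-7/114) = 707/114 ≈ 6.2018)
-253/B + 78/(-436) = -253/707/114 + 78/(-436) = -253*114/707 + 78*(-1/436) = -28842/707 - 39/218 = -6315129/154126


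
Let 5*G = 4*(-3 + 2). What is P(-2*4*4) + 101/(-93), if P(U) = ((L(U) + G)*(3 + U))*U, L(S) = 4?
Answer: 1380359/465 ≈ 2968.5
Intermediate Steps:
G = -⅘ (G = (4*(-3 + 2))/5 = (4*(-1))/5 = (⅕)*(-4) = -⅘ ≈ -0.80000)
P(U) = U*(48/5 + 16*U/5) (P(U) = ((4 - ⅘)*(3 + U))*U = (16*(3 + U)/5)*U = (48/5 + 16*U/5)*U = U*(48/5 + 16*U/5))
P(-2*4*4) + 101/(-93) = 16*(-2*4*4)*(3 - 2*4*4)/5 + 101/(-93) = 16*(-8*4)*(3 - 8*4)/5 + 101*(-1/93) = (16/5)*(-32)*(3 - 32) - 101/93 = (16/5)*(-32)*(-29) - 101/93 = 14848/5 - 101/93 = 1380359/465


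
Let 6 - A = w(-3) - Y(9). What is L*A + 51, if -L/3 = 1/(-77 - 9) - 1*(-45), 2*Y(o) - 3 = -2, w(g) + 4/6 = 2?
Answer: -111167/172 ≈ -646.32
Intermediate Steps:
w(g) = 4/3 (w(g) = -⅔ + 2 = 4/3)
Y(o) = ½ (Y(o) = 3/2 + (½)*(-2) = 3/2 - 1 = ½)
A = 31/6 (A = 6 - (4/3 - 1*½) = 6 - (4/3 - ½) = 6 - 1*⅚ = 6 - ⅚ = 31/6 ≈ 5.1667)
L = -11607/86 (L = -3*(1/(-77 - 9) - 1*(-45)) = -3*(1/(-86) + 45) = -3*(-1/86 + 45) = -3*3869/86 = -11607/86 ≈ -134.97)
L*A + 51 = -11607/86*31/6 + 51 = -119939/172 + 51 = -111167/172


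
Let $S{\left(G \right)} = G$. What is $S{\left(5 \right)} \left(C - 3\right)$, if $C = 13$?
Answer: $50$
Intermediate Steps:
$S{\left(5 \right)} \left(C - 3\right) = 5 \left(13 - 3\right) = 5 \cdot 10 = 50$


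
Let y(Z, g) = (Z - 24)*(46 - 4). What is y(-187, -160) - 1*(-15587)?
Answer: 6725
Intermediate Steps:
y(Z, g) = -1008 + 42*Z (y(Z, g) = (-24 + Z)*42 = -1008 + 42*Z)
y(-187, -160) - 1*(-15587) = (-1008 + 42*(-187)) - 1*(-15587) = (-1008 - 7854) + 15587 = -8862 + 15587 = 6725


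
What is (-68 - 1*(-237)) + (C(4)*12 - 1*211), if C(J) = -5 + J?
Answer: -54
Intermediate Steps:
(-68 - 1*(-237)) + (C(4)*12 - 1*211) = (-68 - 1*(-237)) + ((-5 + 4)*12 - 1*211) = (-68 + 237) + (-1*12 - 211) = 169 + (-12 - 211) = 169 - 223 = -54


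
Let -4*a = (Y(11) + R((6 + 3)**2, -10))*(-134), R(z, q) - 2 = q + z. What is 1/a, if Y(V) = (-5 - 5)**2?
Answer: 2/11591 ≈ 0.00017255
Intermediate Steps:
R(z, q) = 2 + q + z (R(z, q) = 2 + (q + z) = 2 + q + z)
Y(V) = 100 (Y(V) = (-10)**2 = 100)
a = 11591/2 (a = -(100 + (2 - 10 + (6 + 3)**2))*(-134)/4 = -(100 + (2 - 10 + 9**2))*(-134)/4 = -(100 + (2 - 10 + 81))*(-134)/4 = -(100 + 73)*(-134)/4 = -173*(-134)/4 = -1/4*(-23182) = 11591/2 ≈ 5795.5)
1/a = 1/(11591/2) = 2/11591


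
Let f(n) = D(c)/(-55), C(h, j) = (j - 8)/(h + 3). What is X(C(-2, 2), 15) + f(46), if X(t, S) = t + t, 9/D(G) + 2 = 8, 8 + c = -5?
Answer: -1323/110 ≈ -12.027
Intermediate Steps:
c = -13 (c = -8 - 5 = -13)
D(G) = 3/2 (D(G) = 9/(-2 + 8) = 9/6 = 9*(⅙) = 3/2)
C(h, j) = (-8 + j)/(3 + h)
X(t, S) = 2*t
f(n) = -3/110 (f(n) = (3/2)/(-55) = (3/2)*(-1/55) = -3/110)
X(C(-2, 2), 15) + f(46) = 2*((-8 + 2)/(3 - 2)) - 3/110 = 2*(-6/1) - 3/110 = 2*(1*(-6)) - 3/110 = 2*(-6) - 3/110 = -12 - 3/110 = -1323/110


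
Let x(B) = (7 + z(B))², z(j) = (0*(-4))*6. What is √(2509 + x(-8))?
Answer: √2558 ≈ 50.577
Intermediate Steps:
z(j) = 0 (z(j) = 0*6 = 0)
x(B) = 49 (x(B) = (7 + 0)² = 7² = 49)
√(2509 + x(-8)) = √(2509 + 49) = √2558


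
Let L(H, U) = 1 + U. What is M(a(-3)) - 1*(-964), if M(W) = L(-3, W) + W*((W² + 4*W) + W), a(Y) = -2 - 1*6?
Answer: 765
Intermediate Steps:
a(Y) = -8 (a(Y) = -2 - 6 = -8)
M(W) = 1 + W + W*(W² + 5*W) (M(W) = (1 + W) + W*((W² + 4*W) + W) = (1 + W) + W*(W² + 5*W) = 1 + W + W*(W² + 5*W))
M(a(-3)) - 1*(-964) = (1 - 8 + (-8)³ + 5*(-8)²) - 1*(-964) = (1 - 8 - 512 + 5*64) + 964 = (1 - 8 - 512 + 320) + 964 = -199 + 964 = 765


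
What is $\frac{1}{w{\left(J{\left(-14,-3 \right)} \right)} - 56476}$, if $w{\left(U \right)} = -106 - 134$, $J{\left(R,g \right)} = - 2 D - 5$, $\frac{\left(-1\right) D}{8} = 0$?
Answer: $- \frac{1}{56716} \approx -1.7632 \cdot 10^{-5}$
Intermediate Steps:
$D = 0$ ($D = \left(-8\right) 0 = 0$)
$J{\left(R,g \right)} = -5$ ($J{\left(R,g \right)} = \left(-2\right) 0 - 5 = 0 - 5 = -5$)
$w{\left(U \right)} = -240$ ($w{\left(U \right)} = -106 - 134 = -240$)
$\frac{1}{w{\left(J{\left(-14,-3 \right)} \right)} - 56476} = \frac{1}{-240 - 56476} = \frac{1}{-56716} = - \frac{1}{56716}$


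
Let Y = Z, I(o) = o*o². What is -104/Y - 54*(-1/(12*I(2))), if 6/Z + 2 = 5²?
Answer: -19109/48 ≈ -398.10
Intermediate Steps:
Z = 6/23 (Z = 6/(-2 + 5²) = 6/(-2 + 25) = 6/23 ≈ 0.26087)
I(o) = o³
Y = 6/23 ≈ 0.26087
-104/Y - 54*(-1/(12*I(2))) = -104/6/23 - 54/(2³*(-12)) = -104*23/6 - 54/(8*(-12)) = -1196/3 - 54/(-96) = -1196/3 - 54*(-1/96) = -1196/3 + 9/16 = -19109/48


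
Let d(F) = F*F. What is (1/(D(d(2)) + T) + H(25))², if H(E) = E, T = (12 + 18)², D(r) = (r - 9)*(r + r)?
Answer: 462293001/739600 ≈ 625.06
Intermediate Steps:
d(F) = F²
D(r) = 2*r*(-9 + r) (D(r) = (-9 + r)*(2*r) = 2*r*(-9 + r))
T = 900 (T = 30² = 900)
(1/(D(d(2)) + T) + H(25))² = (1/(2*2²*(-9 + 2²) + 900) + 25)² = (1/(2*4*(-9 + 4) + 900) + 25)² = (1/(2*4*(-5) + 900) + 25)² = (1/(-40 + 900) + 25)² = (1/860 + 25)² = (21501/860)² = 462293001/739600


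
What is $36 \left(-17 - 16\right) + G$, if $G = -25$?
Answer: $-1213$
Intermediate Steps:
$36 \left(-17 - 16\right) + G = 36 \left(-17 - 16\right) - 25 = 36 \left(-33\right) - 25 = -1188 - 25 = -1213$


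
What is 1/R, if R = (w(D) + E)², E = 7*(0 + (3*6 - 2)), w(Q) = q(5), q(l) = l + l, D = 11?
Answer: 1/14884 ≈ 6.7186e-5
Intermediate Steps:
q(l) = 2*l
w(Q) = 10 (w(Q) = 2*5 = 10)
E = 112 (E = 7*(0 + (18 - 2)) = 7*(0 + 16) = 7*16 = 112)
R = 14884 (R = (10 + 112)² = 122² = 14884)
1/R = 1/14884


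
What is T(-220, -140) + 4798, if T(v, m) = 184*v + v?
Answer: -35902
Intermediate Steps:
T(v, m) = 185*v
T(-220, -140) + 4798 = 185*(-220) + 4798 = -40700 + 4798 = -35902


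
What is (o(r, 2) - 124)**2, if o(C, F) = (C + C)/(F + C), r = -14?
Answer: 133225/9 ≈ 14803.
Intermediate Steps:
o(C, F) = 2*C/(C + F) (o(C, F) = (2*C)/(C + F) = 2*C/(C + F))
(o(r, 2) - 124)**2 = (2*(-14)/(-14 + 2) - 124)**2 = (2*(-14)/(-12) - 124)**2 = (2*(-14)*(-1/12) - 124)**2 = (7/3 - 124)**2 = (-365/3)**2 = 133225/9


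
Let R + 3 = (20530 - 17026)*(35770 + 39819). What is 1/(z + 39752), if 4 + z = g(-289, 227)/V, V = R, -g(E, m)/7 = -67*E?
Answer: 264863853/10527808293503 ≈ 2.5158e-5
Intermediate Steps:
g(E, m) = 469*E (g(E, m) = -(-469)*E = 469*E)
R = 264863853 (R = -3 + (20530 - 17026)*(35770 + 39819) = -3 + 3504*75589 = -3 + 264863856 = 264863853)
V = 264863853
z = -1059590953/264863853 (z = -4 + (469*(-289))/264863853 = -4 - 135541*1/264863853 = -4 - 135541/264863853 = -1059590953/264863853 ≈ -4.0005)
1/(z + 39752) = 1/(-1059590953/264863853 + 39752) = 1/(10527808293503/264863853) = 264863853/10527808293503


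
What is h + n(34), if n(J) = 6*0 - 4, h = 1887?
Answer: 1883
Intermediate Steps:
n(J) = -4 (n(J) = 0 - 4 = -4)
h + n(34) = 1887 - 4 = 1883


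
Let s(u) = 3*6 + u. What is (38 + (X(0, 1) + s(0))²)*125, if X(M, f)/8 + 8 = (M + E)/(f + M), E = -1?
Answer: 369250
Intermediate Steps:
X(M, f) = -64 + 8*(-1 + M)/(M + f) (X(M, f) = -64 + 8*((M - 1)/(f + M)) = -64 + 8*((-1 + M)/(M + f)) = -64 + 8*(-1 + M)/(M + f))
s(u) = 18 + u
(38 + (X(0, 1) + s(0))²)*125 = (38 + (8*(-1 - 8*1 - 7*0)/(0 + 1) + (18 + 0))²)*125 = (38 + (8*(-1 - 8 + 0)/1 + 18)²)*125 = (38 + (8*1*(-9) + 18)²)*125 = (38 + (-72 + 18)²)*125 = (38 + (-54)²)*125 = (38 + 2916)*125 = 2954*125 = 369250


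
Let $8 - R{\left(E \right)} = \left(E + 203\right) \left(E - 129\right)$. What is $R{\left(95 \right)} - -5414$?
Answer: $15554$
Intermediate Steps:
$R{\left(E \right)} = 8 - \left(-129 + E\right) \left(203 + E\right)$ ($R{\left(E \right)} = 8 - \left(E + 203\right) \left(E - 129\right) = 8 - \left(203 + E\right) \left(-129 + E\right) = 8 - \left(-129 + E\right) \left(203 + E\right)$)
$R{\left(95 \right)} - -5414 = \left(26195 - 95^{2} - 7030\right) - -5414 = \left(26195 - 9025 - 7030\right) + 5414 = 10140 + 5414 = 15554$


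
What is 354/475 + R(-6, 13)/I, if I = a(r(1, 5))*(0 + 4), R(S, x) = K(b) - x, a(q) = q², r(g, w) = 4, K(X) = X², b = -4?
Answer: 24081/30400 ≈ 0.79214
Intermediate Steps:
R(S, x) = 16 - x (R(S, x) = (-4)² - x = 16 - x)
I = 64 (I = 4²*(0 + 4) = 16*4 = 64)
354/475 + R(-6, 13)/I = 354/475 + (16 - 1*13)/64 = 354*(1/475) + (16 - 13)*(1/64) = 354/475 + 3*(1/64) = 354/475 + 3/64 = 24081/30400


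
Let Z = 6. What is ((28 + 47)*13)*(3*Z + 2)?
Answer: 19500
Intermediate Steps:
((28 + 47)*13)*(3*Z + 2) = ((28 + 47)*13)*(3*6 + 2) = (75*13)*(18 + 2) = 975*20 = 19500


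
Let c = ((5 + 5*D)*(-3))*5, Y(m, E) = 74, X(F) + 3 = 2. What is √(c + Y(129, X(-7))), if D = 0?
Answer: I ≈ 1.0*I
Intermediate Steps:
X(F) = -1 (X(F) = -3 + 2 = -1)
c = -75 (c = ((5 + 5*0)*(-3))*5 = ((5 + 0)*(-3))*5 = (5*(-3))*5 = -15*5 = -75)
√(c + Y(129, X(-7))) = √(-75 + 74) = √(-1) = I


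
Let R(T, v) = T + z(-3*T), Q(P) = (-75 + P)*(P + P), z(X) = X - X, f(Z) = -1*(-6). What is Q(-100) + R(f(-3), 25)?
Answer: 35006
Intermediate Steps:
f(Z) = 6
z(X) = 0
Q(P) = 2*P*(-75 + P) (Q(P) = (-75 + P)*(2*P) = 2*P*(-75 + P))
R(T, v) = T (R(T, v) = T + 0 = T)
Q(-100) + R(f(-3), 25) = 2*(-100)*(-75 - 100) + 6 = 2*(-100)*(-175) + 6 = 35000 + 6 = 35006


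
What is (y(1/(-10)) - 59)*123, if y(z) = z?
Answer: -72693/10 ≈ -7269.3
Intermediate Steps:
(y(1/(-10)) - 59)*123 = (1/(-10) - 59)*123 = (-⅒ - 59)*123 = -591/10*123 = -72693/10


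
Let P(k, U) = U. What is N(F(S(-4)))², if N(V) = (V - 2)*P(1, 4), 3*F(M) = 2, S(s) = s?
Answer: 256/9 ≈ 28.444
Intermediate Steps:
F(M) = ⅔ (F(M) = (⅓)*2 = ⅔)
N(V) = -8 + 4*V (N(V) = (V - 2)*4 = (-2 + V)*4 = -8 + 4*V)
N(F(S(-4)))² = (-8 + 4*(⅔))² = (-8 + 8/3)² = (-16/3)² = 256/9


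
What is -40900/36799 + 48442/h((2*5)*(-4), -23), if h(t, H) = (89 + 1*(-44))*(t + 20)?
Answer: -909713579/16559550 ≈ -54.936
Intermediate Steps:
h(t, H) = 900 + 45*t (h(t, H) = (89 - 44)*(20 + t) = 45*(20 + t) = 900 + 45*t)
-40900/36799 + 48442/h((2*5)*(-4), -23) = -40900/36799 + 48442/(900 + 45*((2*5)*(-4))) = -40900*1/36799 + 48442/(900 + 45*(10*(-4))) = -40900/36799 + 48442/(900 + 45*(-40)) = -40900/36799 + 48442/(900 - 1800) = -40900/36799 + 48442/(-900) = -40900/36799 + 48442*(-1/900) = -40900/36799 - 24221/450 = -909713579/16559550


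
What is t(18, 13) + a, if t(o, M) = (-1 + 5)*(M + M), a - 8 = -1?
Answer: 111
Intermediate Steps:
a = 7 (a = 8 - 1 = 7)
t(o, M) = 8*M (t(o, M) = 4*(2*M) = 8*M)
t(18, 13) + a = 8*13 + 7 = 104 + 7 = 111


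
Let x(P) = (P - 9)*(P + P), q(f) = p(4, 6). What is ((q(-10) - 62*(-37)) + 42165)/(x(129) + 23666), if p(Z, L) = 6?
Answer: 44465/54626 ≈ 0.81399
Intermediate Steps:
q(f) = 6
x(P) = 2*P*(-9 + P) (x(P) = (-9 + P)*(2*P) = 2*P*(-9 + P))
((q(-10) - 62*(-37)) + 42165)/(x(129) + 23666) = ((6 - 62*(-37)) + 42165)/(2*129*(-9 + 129) + 23666) = ((6 + 2294) + 42165)/(2*129*120 + 23666) = (2300 + 42165)/(30960 + 23666) = 44465/54626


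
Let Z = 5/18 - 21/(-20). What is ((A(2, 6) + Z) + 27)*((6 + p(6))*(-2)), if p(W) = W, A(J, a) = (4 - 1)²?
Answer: -13438/15 ≈ -895.87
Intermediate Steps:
A(J, a) = 9 (A(J, a) = 3² = 9)
Z = 239/180 (Z = 5*(1/18) - 21*(-1/20) = 5/18 + 21/20 = 239/180 ≈ 1.3278)
((A(2, 6) + Z) + 27)*((6 + p(6))*(-2)) = ((9 + 239/180) + 27)*((6 + 6)*(-2)) = (1859/180 + 27)*(12*(-2)) = (6719/180)*(-24) = -13438/15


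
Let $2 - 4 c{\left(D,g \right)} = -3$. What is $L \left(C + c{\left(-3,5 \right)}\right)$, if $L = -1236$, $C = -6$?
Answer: $5871$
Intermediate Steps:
$c{\left(D,g \right)} = \frac{5}{4}$ ($c{\left(D,g \right)} = \frac{1}{2} - - \frac{3}{4} = \frac{1}{2} + \frac{3}{4} = \frac{5}{4}$)
$L \left(C + c{\left(-3,5 \right)}\right) = - 1236 \left(-6 + \frac{5}{4}\right) = \left(-1236\right) \left(- \frac{19}{4}\right) = 5871$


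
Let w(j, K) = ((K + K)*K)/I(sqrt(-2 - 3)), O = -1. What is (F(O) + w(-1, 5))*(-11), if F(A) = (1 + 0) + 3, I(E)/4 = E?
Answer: -44 + 55*I*sqrt(5)/2 ≈ -44.0 + 61.492*I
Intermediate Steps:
I(E) = 4*E
w(j, K) = -I*sqrt(5)*K**2/10 (w(j, K) = ((K + K)*K)/((4*sqrt(-2 - 3))) = ((2*K)*K)/((4*sqrt(-5))) = (2*K**2)/((4*(I*sqrt(5)))) = (2*K**2)/((4*I*sqrt(5))) = (2*K**2)*(-I*sqrt(5)/20) = -I*sqrt(5)*K**2/10)
F(A) = 4 (F(A) = 1 + 3 = 4)
(F(O) + w(-1, 5))*(-11) = (4 - 1/10*I*sqrt(5)*5**2)*(-11) = (4 - 1/10*I*sqrt(5)*25)*(-11) = (4 - 5*I*sqrt(5)/2)*(-11) = -44 + 55*I*sqrt(5)/2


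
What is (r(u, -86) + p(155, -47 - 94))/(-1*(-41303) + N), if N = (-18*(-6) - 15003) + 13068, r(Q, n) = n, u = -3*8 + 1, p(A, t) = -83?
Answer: -169/39476 ≈ -0.0042811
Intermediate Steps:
u = -23 (u = -24 + 1 = -23)
N = -1827 (N = (108 - 15003) + 13068 = -14895 + 13068 = -1827)
(r(u, -86) + p(155, -47 - 94))/(-1*(-41303) + N) = (-86 - 83)/(-1*(-41303) - 1827) = -169/(41303 - 1827) = -169/39476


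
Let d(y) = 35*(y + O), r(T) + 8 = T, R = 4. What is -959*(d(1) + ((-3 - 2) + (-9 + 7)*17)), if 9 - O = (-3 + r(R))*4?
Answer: -1238069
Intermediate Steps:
r(T) = -8 + T
O = 37 (O = 9 - (-3 + (-8 + 4))*4 = 9 - (-3 - 4)*4 = 9 - (-7)*4 = 9 - 1*(-28) = 9 + 28 = 37)
d(y) = 1295 + 35*y (d(y) = 35*(y + 37) = 35*(37 + y) = 1295 + 35*y)
-959*(d(1) + ((-3 - 2) + (-9 + 7)*17)) = -959*((1295 + 35*1) + ((-3 - 2) + (-9 + 7)*17)) = -959*((1295 + 35) + (-5 - 2*17)) = -959*(1330 + (-5 - 34)) = -959*(1330 - 39) = -959*1291 = -1238069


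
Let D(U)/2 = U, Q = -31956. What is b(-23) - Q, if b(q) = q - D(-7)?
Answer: 31947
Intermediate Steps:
D(U) = 2*U
b(q) = 14 + q (b(q) = q - 2*(-7) = q - 1*(-14) = q + 14 = 14 + q)
b(-23) - Q = (14 - 23) - 1*(-31956) = -9 + 31956 = 31947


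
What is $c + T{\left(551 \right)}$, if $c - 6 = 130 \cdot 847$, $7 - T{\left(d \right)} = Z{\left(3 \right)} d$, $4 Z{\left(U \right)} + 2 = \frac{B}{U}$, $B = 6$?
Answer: $110123$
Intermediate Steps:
$Z{\left(U \right)} = - \frac{1}{2} + \frac{3}{2 U}$ ($Z{\left(U \right)} = - \frac{1}{2} + \frac{6 \frac{1}{U}}{4} = - \frac{1}{2} + \frac{3}{2 U}$)
$T{\left(d \right)} = 7$ ($T{\left(d \right)} = 7 - \frac{3 - 3}{2 \cdot 3} d = 7 - \frac{1}{2} \cdot \frac{1}{3} \left(3 - 3\right) d = 7 - \frac{1}{2} \cdot \frac{1}{3} \cdot 0 d = 7 - 0 d = 7 - 0 = 7 + 0 = 7$)
$c = 110116$ ($c = 6 + 130 \cdot 847 = 6 + 110110 = 110116$)
$c + T{\left(551 \right)} = 110116 + 7 = 110123$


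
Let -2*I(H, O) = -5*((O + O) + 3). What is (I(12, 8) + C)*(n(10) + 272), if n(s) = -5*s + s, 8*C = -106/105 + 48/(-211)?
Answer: 243353326/22155 ≈ 10984.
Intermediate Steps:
C = -13703/88620 (C = (-106/105 + 48/(-211))/8 = (-106*1/105 + 48*(-1/211))/8 = (-106/105 - 48/211)/8 = (⅛)*(-27406/22155) = -13703/88620 ≈ -0.15463)
n(s) = -4*s
I(H, O) = 15/2 + 5*O (I(H, O) = -(-5)*((O + O) + 3)/2 = -(-5)*(2*O + 3)/2 = -(-5)*(3 + 2*O)/2 = -(-15 - 10*O)/2 = 15/2 + 5*O)
(I(12, 8) + C)*(n(10) + 272) = ((15/2 + 5*8) - 13703/88620)*(-4*10 + 272) = ((15/2 + 40) - 13703/88620)*(-40 + 272) = (95/2 - 13703/88620)*232 = (4195747/88620)*232 = 243353326/22155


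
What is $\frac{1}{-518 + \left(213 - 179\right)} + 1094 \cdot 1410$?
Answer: $\frac{746589359}{484} \approx 1.5425 \cdot 10^{6}$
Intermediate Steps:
$\frac{1}{-518 + \left(213 - 179\right)} + 1094 \cdot 1410 = \frac{1}{-518 + \left(213 - 179\right)} + 1542540 = \frac{1}{-518 + 34} + 1542540 = \frac{1}{-484} + 1542540 = - \frac{1}{484} + 1542540 = \frac{746589359}{484}$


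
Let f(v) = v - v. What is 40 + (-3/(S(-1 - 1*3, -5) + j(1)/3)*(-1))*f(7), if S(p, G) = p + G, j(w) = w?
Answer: 40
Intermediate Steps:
f(v) = 0
S(p, G) = G + p
40 + (-3/(S(-1 - 1*3, -5) + j(1)/3)*(-1))*f(7) = 40 + (-3/((-5 + (-1 - 1*3)) + 1/3)*(-1))*0 = 40 + (-3/((-5 + (-1 - 3)) + 1*(1/3))*(-1))*0 = 40 + (-3/((-5 - 4) + 1/3)*(-1))*0 = 40 + (-3/(-9 + 1/3)*(-1))*0 = 40 + (-3/(-26/3)*(-1))*0 = 40 + (-3*(-3/26)*(-1))*0 = 40 + ((9/26)*(-1))*0 = 40 - 9/26*0 = 40 + 0 = 40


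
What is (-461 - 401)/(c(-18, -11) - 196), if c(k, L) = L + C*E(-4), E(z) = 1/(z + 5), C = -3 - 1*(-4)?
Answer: 431/103 ≈ 4.1845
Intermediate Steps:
C = 1 (C = -3 + 4 = 1)
E(z) = 1/(5 + z)
c(k, L) = 1 + L (c(k, L) = L + 1/(5 - 4) = L + 1/1 = L + 1*1 = L + 1 = 1 + L)
(-461 - 401)/(c(-18, -11) - 196) = (-461 - 401)/((1 - 11) - 196) = -862/(-10 - 196) = -862/(-206) = -862*(-1/206) = 431/103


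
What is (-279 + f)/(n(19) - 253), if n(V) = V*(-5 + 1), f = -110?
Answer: 389/329 ≈ 1.1824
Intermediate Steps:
n(V) = -4*V (n(V) = V*(-4) = -4*V)
(-279 + f)/(n(19) - 253) = (-279 - 110)/(-4*19 - 253) = -389/(-76 - 253) = -389/(-329) = -389*(-1/329) = 389/329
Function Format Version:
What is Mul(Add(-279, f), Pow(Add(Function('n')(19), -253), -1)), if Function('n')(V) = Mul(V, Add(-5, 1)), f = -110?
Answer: Rational(389, 329) ≈ 1.1824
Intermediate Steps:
Function('n')(V) = Mul(-4, V) (Function('n')(V) = Mul(V, -4) = Mul(-4, V))
Mul(Add(-279, f), Pow(Add(Function('n')(19), -253), -1)) = Mul(Add(-279, -110), Pow(Add(Mul(-4, 19), -253), -1)) = Mul(-389, Pow(Add(-76, -253), -1)) = Mul(-389, Pow(-329, -1)) = Mul(-389, Rational(-1, 329)) = Rational(389, 329)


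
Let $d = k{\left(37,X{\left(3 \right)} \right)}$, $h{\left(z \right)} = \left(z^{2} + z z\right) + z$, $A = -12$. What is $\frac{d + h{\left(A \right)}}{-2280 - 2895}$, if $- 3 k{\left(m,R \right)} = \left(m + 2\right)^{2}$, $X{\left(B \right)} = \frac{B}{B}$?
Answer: $\frac{77}{1725} \approx 0.044638$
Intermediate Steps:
$X{\left(B \right)} = 1$
$k{\left(m,R \right)} = - \frac{\left(2 + m\right)^{2}}{3}$ ($k{\left(m,R \right)} = - \frac{\left(m + 2\right)^{2}}{3} = - \frac{\left(2 + m\right)^{2}}{3}$)
$h{\left(z \right)} = z + 2 z^{2}$ ($h{\left(z \right)} = \left(z^{2} + z^{2}\right) + z = 2 z^{2} + z = z + 2 z^{2}$)
$d = -507$ ($d = - \frac{\left(2 + 37\right)^{2}}{3} = - \frac{39^{2}}{3} = \left(- \frac{1}{3}\right) 1521 = -507$)
$\frac{d + h{\left(A \right)}}{-2280 - 2895} = \frac{-507 - 12 \left(1 + 2 \left(-12\right)\right)}{-2280 - 2895} = \frac{-507 - 12 \left(1 - 24\right)}{-5175} = \left(-507 - -276\right) \left(- \frac{1}{5175}\right) = \left(-507 + 276\right) \left(- \frac{1}{5175}\right) = \left(-231\right) \left(- \frac{1}{5175}\right) = \frac{77}{1725}$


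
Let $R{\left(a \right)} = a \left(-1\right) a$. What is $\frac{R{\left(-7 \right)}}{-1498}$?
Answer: $\frac{7}{214} \approx 0.03271$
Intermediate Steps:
$R{\left(a \right)} = - a^{2}$ ($R{\left(a \right)} = - a a = - a^{2}$)
$\frac{R{\left(-7 \right)}}{-1498} = \frac{\left(-1\right) \left(-7\right)^{2}}{-1498} = \left(-1\right) 49 \left(- \frac{1}{1498}\right) = \left(-49\right) \left(- \frac{1}{1498}\right) = \frac{7}{214}$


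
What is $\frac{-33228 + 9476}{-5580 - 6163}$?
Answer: $\frac{23752}{11743} \approx 2.0227$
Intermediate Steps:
$\frac{-33228 + 9476}{-5580 - 6163} = - \frac{23752}{-11743} = \left(-23752\right) \left(- \frac{1}{11743}\right) = \frac{23752}{11743}$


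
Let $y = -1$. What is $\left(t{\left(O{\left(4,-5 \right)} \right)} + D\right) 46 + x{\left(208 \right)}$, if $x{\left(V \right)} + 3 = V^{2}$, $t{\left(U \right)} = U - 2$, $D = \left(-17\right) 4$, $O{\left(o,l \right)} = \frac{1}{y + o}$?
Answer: $\frac{120169}{3} \approx 40056.0$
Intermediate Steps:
$O{\left(o,l \right)} = \frac{1}{-1 + o}$
$D = -68$
$t{\left(U \right)} = -2 + U$ ($t{\left(U \right)} = U - 2 = -2 + U$)
$x{\left(V \right)} = -3 + V^{2}$
$\left(t{\left(O{\left(4,-5 \right)} \right)} + D\right) 46 + x{\left(208 \right)} = \left(\left(-2 + \frac{1}{-1 + 4}\right) - 68\right) 46 - \left(3 - 208^{2}\right) = \left(\left(-2 + \frac{1}{3}\right) - 68\right) 46 + \left(-3 + 43264\right) = \left(\left(-2 + \frac{1}{3}\right) - 68\right) 46 + 43261 = \left(- \frac{5}{3} - 68\right) 46 + 43261 = \left(- \frac{209}{3}\right) 46 + 43261 = - \frac{9614}{3} + 43261 = \frac{120169}{3}$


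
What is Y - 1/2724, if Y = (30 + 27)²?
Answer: 8850275/2724 ≈ 3249.0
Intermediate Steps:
Y = 3249 (Y = 57² = 3249)
Y - 1/2724 = 3249 - 1/2724 = 8850275/2724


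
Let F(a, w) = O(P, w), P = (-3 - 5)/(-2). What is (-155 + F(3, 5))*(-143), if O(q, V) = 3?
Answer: 21736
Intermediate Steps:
P = 4 (P = -8*(-1/2) = 4)
F(a, w) = 3
(-155 + F(3, 5))*(-143) = (-155 + 3)*(-143) = -152*(-143) = 21736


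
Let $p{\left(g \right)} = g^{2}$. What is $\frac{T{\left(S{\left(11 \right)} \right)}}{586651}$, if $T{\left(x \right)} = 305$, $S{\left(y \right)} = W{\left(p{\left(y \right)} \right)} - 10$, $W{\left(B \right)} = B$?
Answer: $\frac{305}{586651} \approx 0.0005199$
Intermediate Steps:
$S{\left(y \right)} = -10 + y^{2}$ ($S{\left(y \right)} = y^{2} - 10 = -10 + y^{2}$)
$\frac{T{\left(S{\left(11 \right)} \right)}}{586651} = \frac{305}{586651}$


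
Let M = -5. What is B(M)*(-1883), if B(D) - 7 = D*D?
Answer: -60256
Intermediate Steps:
B(D) = 7 + D² (B(D) = 7 + D*D = 7 + D²)
B(M)*(-1883) = (7 + (-5)²)*(-1883) = (7 + 25)*(-1883) = 32*(-1883) = -60256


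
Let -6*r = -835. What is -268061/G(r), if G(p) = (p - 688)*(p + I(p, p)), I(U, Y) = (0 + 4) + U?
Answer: 4825098/2789171 ≈ 1.7299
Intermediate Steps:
r = 835/6 (r = -⅙*(-835) = 835/6 ≈ 139.17)
I(U, Y) = 4 + U
G(p) = (-688 + p)*(4 + 2*p) (G(p) = (p - 688)*(p + (4 + p)) = (-688 + p)*(4 + 2*p))
-268061/G(r) = -268061/(-2752 - 1372*835/6 + 2*(835/6)²) = -268061/(-2752 - 572810/3 + 2*(697225/36)) = -268061/(-2752 - 572810/3 + 697225/18) = -268061/(-2789171/18) = -268061*(-18/2789171) = 4825098/2789171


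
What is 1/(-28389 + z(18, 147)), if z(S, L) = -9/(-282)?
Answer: -94/2668563 ≈ -3.5225e-5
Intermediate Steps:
z(S, L) = 3/94 (z(S, L) = -9*(-1/282) = 3/94)
1/(-28389 + z(18, 147)) = 1/(-28389 + 3/94) = 1/(-2668563/94) = -94/2668563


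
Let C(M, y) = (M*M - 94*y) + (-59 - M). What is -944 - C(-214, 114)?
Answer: -36179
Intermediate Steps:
C(M, y) = -59 + M² - M - 94*y (C(M, y) = (M² - 94*y) + (-59 - M) = -59 + M² - M - 94*y)
-944 - C(-214, 114) = -944 - (-59 + (-214)² - 1*(-214) - 94*114) = -944 - (-59 + 45796 + 214 - 10716) = -944 - 1*35235 = -944 - 35235 = -36179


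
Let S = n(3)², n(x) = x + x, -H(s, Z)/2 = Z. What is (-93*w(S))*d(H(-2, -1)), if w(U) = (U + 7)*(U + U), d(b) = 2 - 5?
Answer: 863784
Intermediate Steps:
H(s, Z) = -2*Z
d(b) = -3
n(x) = 2*x
S = 36 (S = (2*3)² = 6² = 36)
w(U) = 2*U*(7 + U) (w(U) = (7 + U)*(2*U) = 2*U*(7 + U))
(-93*w(S))*d(H(-2, -1)) = -186*36*(7 + 36)*(-3) = -186*36*43*(-3) = -93*3096*(-3) = -287928*(-3) = 863784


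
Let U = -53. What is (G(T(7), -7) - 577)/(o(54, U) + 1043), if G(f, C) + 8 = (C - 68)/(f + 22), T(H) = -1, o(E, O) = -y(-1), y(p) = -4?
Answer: -4120/7329 ≈ -0.56215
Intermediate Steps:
o(E, O) = 4 (o(E, O) = -1*(-4) = 4)
G(f, C) = -8 + (-68 + C)/(22 + f) (G(f, C) = -8 + (C - 68)/(f + 22) = -8 + (-68 + C)/(22 + f))
(G(T(7), -7) - 577)/(o(54, U) + 1043) = ((-244 - 7 - 8*(-1))/(22 - 1) - 577)/(4 + 1043) = ((-244 - 7 + 8)/21 - 577)/1047 = ((1/21)*(-243) - 577)*(1/1047) = (-81/7 - 577)*(1/1047) = -4120/7*1/1047 = -4120/7329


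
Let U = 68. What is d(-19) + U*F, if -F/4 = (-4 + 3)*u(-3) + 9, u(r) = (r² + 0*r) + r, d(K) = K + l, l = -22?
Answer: -857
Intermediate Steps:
d(K) = -22 + K (d(K) = K - 22 = -22 + K)
u(r) = r + r² (u(r) = (r² + 0) + r = r² + r = r + r²)
F = -12 (F = -4*((-4 + 3)*(-3*(1 - 3)) + 9) = -4*(-(-3)*(-2) + 9) = -4*(-1*6 + 9) = -4*(-6 + 9) = -4*3 = -12)
d(-19) + U*F = (-22 - 19) + 68*(-12) = -41 - 816 = -857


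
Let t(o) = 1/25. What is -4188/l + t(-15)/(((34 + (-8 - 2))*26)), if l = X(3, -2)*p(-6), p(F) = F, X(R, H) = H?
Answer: -5444399/15600 ≈ -349.00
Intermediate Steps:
l = 12 (l = -2*(-6) = 12)
t(o) = 1/25
-4188/l + t(-15)/(((34 + (-8 - 2))*26)) = -4188/12 + 1/(25*(((34 + (-8 - 2))*26))) = -4188*1/12 + 1/(25*(((34 - 10)*26))) = -349 + 1/(25*((24*26))) = -349 + (1/25)/624 = -349 + (1/25)*(1/624) = -349 + 1/15600 = -5444399/15600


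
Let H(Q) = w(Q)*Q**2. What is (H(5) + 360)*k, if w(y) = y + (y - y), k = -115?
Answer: -55775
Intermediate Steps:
w(y) = y (w(y) = y + 0 = y)
H(Q) = Q**3 (H(Q) = Q*Q**2 = Q**3)
(H(5) + 360)*k = (5**3 + 360)*(-115) = (125 + 360)*(-115) = 485*(-115) = -55775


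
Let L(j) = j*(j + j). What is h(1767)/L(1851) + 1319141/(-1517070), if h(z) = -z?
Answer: -251165696927/288765930615 ≈ -0.86979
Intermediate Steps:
L(j) = 2*j² (L(j) = j*(2*j) = 2*j²)
h(1767)/L(1851) + 1319141/(-1517070) = (-1*1767)/((2*1851²)) + 1319141/(-1517070) = -1767/(2*3426201) + 1319141*(-1/1517070) = -1767/6852402 - 1319141/1517070 = -1767*1/6852402 - 1319141/1517070 = -589/2284134 - 1319141/1517070 = -251165696927/288765930615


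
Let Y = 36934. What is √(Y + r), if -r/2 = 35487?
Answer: 2*I*√8510 ≈ 184.5*I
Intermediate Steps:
r = -70974 (r = -2*35487 = -70974)
√(Y + r) = √(36934 - 70974) = √(-34040) = 2*I*√8510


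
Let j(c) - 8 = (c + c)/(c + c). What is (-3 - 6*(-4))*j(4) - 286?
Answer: -97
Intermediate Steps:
j(c) = 9 (j(c) = 8 + (c + c)/(c + c) = 8 + (2*c)/((2*c)) = 8 + (2*c)*(1/(2*c)) = 8 + 1 = 9)
(-3 - 6*(-4))*j(4) - 286 = (-3 - 6*(-4))*9 - 286 = (-3 + 24)*9 - 286 = 21*9 - 286 = 189 - 286 = -97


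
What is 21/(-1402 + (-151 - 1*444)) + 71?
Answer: 141766/1997 ≈ 70.990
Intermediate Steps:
21/(-1402 + (-151 - 1*444)) + 71 = 21/(-1402 + (-151 - 444)) + 71 = 21/(-1402 - 595) + 71 = 21/(-1997) + 71 = 21*(-1/1997) + 71 = -21/1997 + 71 = 141766/1997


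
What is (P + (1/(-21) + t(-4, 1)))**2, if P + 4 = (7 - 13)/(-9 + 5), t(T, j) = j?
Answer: 4225/1764 ≈ 2.3951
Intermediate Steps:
P = -5/2 (P = -4 + (7 - 13)/(-9 + 5) = -4 - 6/(-4) = -4 - 6*(-1/4) = -4 + 3/2 = -5/2 ≈ -2.5000)
(P + (1/(-21) + t(-4, 1)))**2 = (-5/2 + (1/(-21) + 1))**2 = (-5/2 + (-1/21 + 1))**2 = (-5/2 + 20/21)**2 = (-65/42)**2 = 4225/1764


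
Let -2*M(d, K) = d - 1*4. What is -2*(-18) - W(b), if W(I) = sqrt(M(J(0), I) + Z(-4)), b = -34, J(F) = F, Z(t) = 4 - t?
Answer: 36 - sqrt(10) ≈ 32.838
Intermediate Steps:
M(d, K) = 2 - d/2 (M(d, K) = -(d - 1*4)/2 = -(d - 4)/2 = -(-4 + d)/2 = 2 - d/2)
W(I) = sqrt(10) (W(I) = sqrt((2 - 1/2*0) + (4 - 1*(-4))) = sqrt((2 + 0) + (4 + 4)) = sqrt(2 + 8) = sqrt(10))
-2*(-18) - W(b) = -2*(-18) - sqrt(10) = 36 - sqrt(10)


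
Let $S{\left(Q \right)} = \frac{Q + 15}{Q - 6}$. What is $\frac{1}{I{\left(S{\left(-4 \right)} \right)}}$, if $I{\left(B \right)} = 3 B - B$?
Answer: $- \frac{5}{11} \approx -0.45455$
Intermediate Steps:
$S{\left(Q \right)} = \frac{15 + Q}{-6 + Q}$
$I{\left(B \right)} = 2 B$
$\frac{1}{I{\left(S{\left(-4 \right)} \right)}} = \frac{1}{2 \frac{15 - 4}{-6 - 4}} = \frac{1}{2 \frac{1}{-10} \cdot 11} = \frac{1}{2 \left(\left(- \frac{1}{10}\right) 11\right)} = \frac{1}{2 \left(- \frac{11}{10}\right)} = \frac{1}{- \frac{11}{5}} = - \frac{5}{11}$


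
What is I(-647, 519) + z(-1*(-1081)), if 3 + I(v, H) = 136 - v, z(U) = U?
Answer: 1861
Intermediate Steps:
I(v, H) = 133 - v (I(v, H) = -3 + (136 - v) = 133 - v)
I(-647, 519) + z(-1*(-1081)) = (133 - 1*(-647)) - 1*(-1081) = (133 + 647) + 1081 = 780 + 1081 = 1861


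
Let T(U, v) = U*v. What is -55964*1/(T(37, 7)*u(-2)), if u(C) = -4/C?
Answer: -27982/259 ≈ -108.04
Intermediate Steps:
-55964*1/(T(37, 7)*u(-2)) = -55964/((-4/(-2))*(37*7)) = -55964/(-4*(-½)*259) = -55964/(2*259) = -55964/518 = -55964*1/518 = -27982/259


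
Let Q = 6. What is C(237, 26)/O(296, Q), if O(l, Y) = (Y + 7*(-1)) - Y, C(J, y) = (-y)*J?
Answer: 6162/7 ≈ 880.29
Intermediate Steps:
C(J, y) = -J*y
O(l, Y) = -7 (O(l, Y) = (Y - 7) - Y = (-7 + Y) - Y = -7)
C(237, 26)/O(296, Q) = -1*237*26/(-7) = -6162*(-⅐) = 6162/7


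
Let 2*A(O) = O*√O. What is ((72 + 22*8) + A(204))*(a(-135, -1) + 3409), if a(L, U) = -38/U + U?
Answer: 854608 + 702984*√51 ≈ 5.8749e+6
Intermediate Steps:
A(O) = O^(3/2)/2 (A(O) = (O*√O)/2 = O^(3/2)/2)
a(L, U) = U - 38/U
((72 + 22*8) + A(204))*(a(-135, -1) + 3409) = ((72 + 22*8) + 204^(3/2)/2)*((-1 - 38/(-1)) + 3409) = ((72 + 176) + (408*√51)/2)*((-1 - 38*(-1)) + 3409) = (248 + 204*√51)*((-1 + 38) + 3409) = (248 + 204*√51)*(37 + 3409) = (248 + 204*√51)*3446 = 854608 + 702984*√51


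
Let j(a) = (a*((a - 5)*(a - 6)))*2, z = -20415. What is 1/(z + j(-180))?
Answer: -1/12408015 ≈ -8.0593e-8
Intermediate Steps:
j(a) = 2*a*(-6 + a)*(-5 + a) (j(a) = (a*((-5 + a)*(-6 + a)))*2 = (a*((-6 + a)*(-5 + a)))*2 = (a*(-6 + a)*(-5 + a))*2 = 2*a*(-6 + a)*(-5 + a))
1/(z + j(-180)) = 1/(-20415 + 2*(-180)*(30 + (-180)² - 11*(-180))) = 1/(-20415 + 2*(-180)*(30 + 32400 + 1980)) = 1/(-20415 + 2*(-180)*34410) = 1/(-20415 - 12387600) = 1/(-12408015) = -1/12408015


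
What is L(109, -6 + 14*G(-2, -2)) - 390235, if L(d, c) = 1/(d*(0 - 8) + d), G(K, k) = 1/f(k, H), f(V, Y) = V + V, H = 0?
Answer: -297749306/763 ≈ -3.9024e+5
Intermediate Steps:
f(V, Y) = 2*V
G(K, k) = 1/(2*k)
L(d, c) = -1/(7*d) (L(d, c) = 1/(d*(-8) + d) = 1/(-8*d + d) = 1/(-7*d) = -1/(7*d))
L(109, -6 + 14*G(-2, -2)) - 390235 = -⅐/109 - 390235 = -⅐*1/109 - 390235 = -1/763 - 390235 = -297749306/763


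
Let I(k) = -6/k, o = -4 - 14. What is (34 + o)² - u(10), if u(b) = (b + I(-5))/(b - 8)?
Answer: 1252/5 ≈ 250.40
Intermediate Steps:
o = -18
u(b) = (6/5 + b)/(-8 + b) (u(b) = (b - 6/(-5))/(b - 8) = (b - 6*(-⅕))/(-8 + b) = (b + 6/5)/(-8 + b) = (6/5 + b)/(-8 + b))
(34 + o)² - u(10) = (34 - 18)² - (6/5 + 10)/(-8 + 10) = 16² - 56/(2*5) = 256 - 56/(2*5) = 256 - 1*28/5 = 256 - 28/5 = 1252/5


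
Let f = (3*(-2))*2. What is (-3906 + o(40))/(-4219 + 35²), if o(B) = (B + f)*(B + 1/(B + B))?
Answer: 18571/19960 ≈ 0.93041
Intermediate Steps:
f = -12 (f = -6*2 = -12)
o(B) = (-12 + B)*(B + 1/(2*B)) (o(B) = (B - 12)*(B + 1/(B + B)) = (-12 + B)*(B + 1/(2*B)))
(-3906 + o(40))/(-4219 + 35²) = (-3906 + (½ + 40² - 12*40 - 6/40))/(-4219 + 35²) = (-3906 + (½ + 1600 - 480 - 6*1/40))/(-4219 + 1225) = (-3906 + (½ + 1600 - 480 - 3/20))/(-2994) = (-3906 + 22407/20)*(-1/2994) = -55713/20*(-1/2994) = 18571/19960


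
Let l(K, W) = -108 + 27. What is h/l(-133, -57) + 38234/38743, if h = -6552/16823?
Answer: 5817100142/5865961401 ≈ 0.99167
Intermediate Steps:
l(K, W) = -81
h = -6552/16823 (h = -6552*1/16823 = -6552/16823 ≈ -0.38947)
h/l(-133, -57) + 38234/38743 = -6552/16823/(-81) + 38234/38743 = -6552/16823*(-1/81) + 38234*(1/38743) = 728/151407 + 38234/38743 = 5817100142/5865961401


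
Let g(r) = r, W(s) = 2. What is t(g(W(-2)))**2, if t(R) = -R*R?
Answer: 16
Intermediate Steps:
t(R) = -R**2
t(g(W(-2)))**2 = (-1*2**2)**2 = (-1*4)**2 = (-4)**2 = 16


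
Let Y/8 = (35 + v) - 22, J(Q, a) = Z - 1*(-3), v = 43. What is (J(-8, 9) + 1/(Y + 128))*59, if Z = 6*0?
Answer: 102011/576 ≈ 177.10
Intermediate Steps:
Z = 0
J(Q, a) = 3 (J(Q, a) = 0 - 1*(-3) = 0 + 3 = 3)
Y = 448 (Y = 8*((35 + 43) - 22) = 8*(78 - 22) = 8*56 = 448)
(J(-8, 9) + 1/(Y + 128))*59 = (3 + 1/(448 + 128))*59 = (3 + 1/576)*59 = (1729/576)*59 = 102011/576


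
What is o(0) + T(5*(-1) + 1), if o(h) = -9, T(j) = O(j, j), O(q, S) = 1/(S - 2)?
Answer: -55/6 ≈ -9.1667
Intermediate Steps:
O(q, S) = 1/(-2 + S)
T(j) = 1/(-2 + j)
o(0) + T(5*(-1) + 1) = -9 + 1/(-2 + (5*(-1) + 1)) = -9 + 1/(-2 + (-5 + 1)) = -9 + 1/(-2 - 4) = -9 + 1/(-6) = -9 - 1/6 = -55/6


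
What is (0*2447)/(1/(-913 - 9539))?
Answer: 0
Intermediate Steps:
(0*2447)/(1/(-913 - 9539)) = 0/(1/(-10452)) = 0/(-1/10452) = 0*(-10452) = 0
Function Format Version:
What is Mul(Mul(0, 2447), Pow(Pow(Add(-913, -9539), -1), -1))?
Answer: 0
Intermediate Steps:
Mul(Mul(0, 2447), Pow(Pow(Add(-913, -9539), -1), -1)) = Mul(0, Pow(Pow(-10452, -1), -1)) = Mul(0, Pow(Rational(-1, 10452), -1)) = Mul(0, -10452) = 0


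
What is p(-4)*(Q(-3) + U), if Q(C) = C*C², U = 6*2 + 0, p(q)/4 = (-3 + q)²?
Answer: -2940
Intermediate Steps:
p(q) = 4*(-3 + q)²
U = 12 (U = 12 + 0 = 12)
Q(C) = C³
p(-4)*(Q(-3) + U) = (4*(-3 - 4)²)*((-3)³ + 12) = (4*(-7)²)*(-27 + 12) = (4*49)*(-15) = 196*(-15) = -2940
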